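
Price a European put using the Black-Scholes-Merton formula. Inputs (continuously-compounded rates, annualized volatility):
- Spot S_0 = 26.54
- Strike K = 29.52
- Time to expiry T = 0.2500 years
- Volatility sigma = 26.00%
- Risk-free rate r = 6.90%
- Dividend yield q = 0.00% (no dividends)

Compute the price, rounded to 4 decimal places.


d1 = (ln(S/K) + (r - q + 0.5*sigma^2) * T) / (sigma * sqrt(T)) = -0.62088439
d2 = d1 - sigma * sqrt(T) = -0.75088439
exp(-rT) = 0.98289793; exp(-qT) = 1.00000000
P = K * exp(-rT) * N(-d2) - S_0 * exp(-qT) * N(-d1)
N(-d1) = 0.73266215; N(-d2) = 0.77363888
P = 29.5200 * 0.98289793 * 0.77363888 - 26.5400 * 1.00000000 * 0.73266215 = 3.0024

Answer: Price = 3.0024


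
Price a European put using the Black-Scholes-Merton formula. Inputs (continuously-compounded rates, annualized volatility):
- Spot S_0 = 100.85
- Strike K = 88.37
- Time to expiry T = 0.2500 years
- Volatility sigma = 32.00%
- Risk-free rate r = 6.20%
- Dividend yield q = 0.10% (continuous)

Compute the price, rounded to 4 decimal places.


Answer: Price = 1.4453

Derivation:
d1 = (ln(S/K) + (r - q + 0.5*sigma^2) * T) / (sigma * sqrt(T)) = 1.00094824
d2 = d1 - sigma * sqrt(T) = 0.84094824
exp(-rT) = 0.98461951; exp(-qT) = 0.99975003
P = K * exp(-rT) * N(-d2) - S_0 * exp(-qT) * N(-d1)
N(-d1) = 0.15842592; N(-d2) = 0.20018847
P = 88.3700 * 0.98461951 * 0.20018847 - 100.8500 * 0.99975003 * 0.15842592 = 1.4453


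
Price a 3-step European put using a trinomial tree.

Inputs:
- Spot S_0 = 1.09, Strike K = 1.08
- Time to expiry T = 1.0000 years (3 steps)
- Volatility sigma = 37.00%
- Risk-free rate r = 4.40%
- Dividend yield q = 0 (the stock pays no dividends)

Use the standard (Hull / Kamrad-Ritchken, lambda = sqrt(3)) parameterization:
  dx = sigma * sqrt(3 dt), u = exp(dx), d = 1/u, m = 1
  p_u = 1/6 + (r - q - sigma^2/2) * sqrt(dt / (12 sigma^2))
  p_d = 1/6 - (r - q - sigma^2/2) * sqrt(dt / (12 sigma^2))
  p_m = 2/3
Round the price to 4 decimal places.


Answer: Price = V(0,0) = 0.1165

Derivation:
dt = T/N = 0.333333; dx = sigma*sqrt(3*dt) = 0.370000
u = exp(dx) = 1.447735; d = 1/u = 0.690734
p_u = 0.155653, p_m = 0.666667, p_d = 0.177680
Discount per step: exp(-r*dt) = 0.985440
Stock lattice S(k, j) with j the centered position index:
  k=0: S(0,+0) = 1.0900
  k=1: S(1,-1) = 0.7529; S(1,+0) = 1.0900; S(1,+1) = 1.5780
  k=2: S(2,-2) = 0.5201; S(2,-1) = 0.7529; S(2,+0) = 1.0900; S(2,+1) = 1.5780; S(2,+2) = 2.2846
  k=3: S(3,-3) = 0.3592; S(3,-2) = 0.5201; S(3,-1) = 0.7529; S(3,+0) = 1.0900; S(3,+1) = 1.5780; S(3,+2) = 2.2846; S(3,+3) = 3.3075
Terminal payoffs V(N, j) = max(K - S_T, 0):
  V(3,-3) = 0.720781; V(3,-2) = 0.559946; V(3,-1) = 0.327100; V(3,+0) = 0.000000; V(3,+1) = 0.000000; V(3,+2) = 0.000000; V(3,+3) = 0.000000
Backward induction: V(k, j) = exp(-r*dt) * [p_u * V(k+1, j+1) + p_m * V(k+1, j) + p_d * V(k+1, j-1)]
  V(2,-2) = exp(-r*dt) * [p_u*0.327100 + p_m*0.559946 + p_d*0.720781] = 0.544239
  V(2,-1) = exp(-r*dt) * [p_u*0.000000 + p_m*0.327100 + p_d*0.559946] = 0.312934
  V(2,+0) = exp(-r*dt) * [p_u*0.000000 + p_m*0.000000 + p_d*0.327100] = 0.057273
  V(2,+1) = exp(-r*dt) * [p_u*0.000000 + p_m*0.000000 + p_d*0.000000] = 0.000000
  V(2,+2) = exp(-r*dt) * [p_u*0.000000 + p_m*0.000000 + p_d*0.000000] = 0.000000
  V(1,-1) = exp(-r*dt) * [p_u*0.057273 + p_m*0.312934 + p_d*0.544239] = 0.309663
  V(1,+0) = exp(-r*dt) * [p_u*0.000000 + p_m*0.057273 + p_d*0.312934] = 0.092419
  V(1,+1) = exp(-r*dt) * [p_u*0.000000 + p_m*0.000000 + p_d*0.057273] = 0.010028
  V(0,+0) = exp(-r*dt) * [p_u*0.010028 + p_m*0.092419 + p_d*0.309663] = 0.116473


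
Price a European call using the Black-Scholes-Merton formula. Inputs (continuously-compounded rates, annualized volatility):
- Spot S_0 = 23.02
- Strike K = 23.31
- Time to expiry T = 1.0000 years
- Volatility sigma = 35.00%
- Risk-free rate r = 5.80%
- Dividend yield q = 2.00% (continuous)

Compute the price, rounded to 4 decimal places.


Answer: Price = 3.3872

Derivation:
d1 = (ln(S/K) + (r - q + 0.5*sigma^2) * T) / (sigma * sqrt(T)) = 0.24780271
d2 = d1 - sigma * sqrt(T) = -0.10219729
exp(-rT) = 0.94364995; exp(-qT) = 0.98019867
C = S_0 * exp(-qT) * N(d1) - K * exp(-rT) * N(d2)
N(d1) = 0.59785647; N(d2) = 0.45930004
C = 23.0200 * 0.98019867 * 0.59785647 - 23.3100 * 0.94364995 * 0.45930004 = 3.3872


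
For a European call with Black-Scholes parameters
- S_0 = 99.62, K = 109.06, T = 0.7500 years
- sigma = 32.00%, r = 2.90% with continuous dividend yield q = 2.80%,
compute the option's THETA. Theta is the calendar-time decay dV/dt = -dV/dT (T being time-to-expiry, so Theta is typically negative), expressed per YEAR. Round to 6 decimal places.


Answer: Theta = -6.898613

Derivation:
d1 = -0.1854205201; d2 = -0.4625486493
phi(d1) = 0.3921429184; exp(-qT) = 0.9792189646; exp(-rT) = 0.9784848257
Theta = -S*exp(-qT)*phi(d1)*sigma/(2*sqrt(T)) - r*K*exp(-rT)*N(d2) + q*S*exp(-qT)*N(d1)
N(d1) = 0.4264496074; N(d2) = 0.3218439617; sqrt(T) = 0.8660254038
Term 1 = -99.6200 * 0.9792189646 * 0.3921429184 * 0.3200 / (2 * 0.8660254038) = -7.0674066507
Term 2 = -0.0290 * 109.0600 * 0.9784848257 * 0.3218439617 = -0.9960082868
Term 3 = 0.0280 * 99.6200 * 0.9792189646 * 0.4264496074 = 1.1648019890
Theta = -7.0674066507 + (-0.9960082868) + (1.1648019890) = -6.898613


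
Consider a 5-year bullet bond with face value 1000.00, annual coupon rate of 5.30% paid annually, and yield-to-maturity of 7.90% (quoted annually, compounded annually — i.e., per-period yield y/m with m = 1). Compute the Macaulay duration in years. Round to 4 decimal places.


Answer: Macaulay duration = 4.4904 years

Derivation:
Coupon per period c = face * coupon_rate / m = 53.000000
Periods per year m = 1; per-period yield y/m = 0.079000
Number of cashflows N = 5
Cashflows (t years, CF_t, discount factor 1/(1+y/m)^(m*t), PV):
  t = 1.0000: CF_t = 53.000000, DF = 0.926784, PV = 49.119555
  t = 2.0000: CF_t = 53.000000, DF = 0.858929, PV = 45.523221
  t = 3.0000: CF_t = 53.000000, DF = 0.796041, PV = 42.190195
  t = 4.0000: CF_t = 53.000000, DF = 0.737758, PV = 39.101200
  t = 5.0000: CF_t = 1053.000000, DF = 0.683743, PV = 719.981186
Price P = sum_t PV_t = 895.915357
Macaulay numerator sum_t t * PV_t:
  t * PV_t at t = 1.0000: 49.119555
  t * PV_t at t = 2.0000: 91.046441
  t * PV_t at t = 3.0000: 126.570586
  t * PV_t at t = 4.0000: 156.404802
  t * PV_t at t = 5.0000: 3599.905929
Macaulay duration D = (sum_t t * PV_t) / P = 4023.047313 / 895.915357 = 4.490432


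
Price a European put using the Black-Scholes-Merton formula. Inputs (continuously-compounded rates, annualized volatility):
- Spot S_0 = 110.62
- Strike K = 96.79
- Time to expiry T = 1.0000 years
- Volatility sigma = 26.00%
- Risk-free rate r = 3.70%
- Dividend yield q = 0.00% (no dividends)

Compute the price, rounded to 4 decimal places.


Answer: Price = 4.0438

Derivation:
d1 = (ln(S/K) + (r - q + 0.5*sigma^2) * T) / (sigma * sqrt(T)) = 0.78598931
d2 = d1 - sigma * sqrt(T) = 0.52598931
exp(-rT) = 0.96367614; exp(-qT) = 1.00000000
P = K * exp(-rT) * N(-d2) - S_0 * exp(-qT) * N(-d1)
N(-d1) = 0.21593687; N(-d2) = 0.29944782
P = 96.7900 * 0.96367614 * 0.29944782 - 110.6200 * 1.00000000 * 0.21593687 = 4.0438


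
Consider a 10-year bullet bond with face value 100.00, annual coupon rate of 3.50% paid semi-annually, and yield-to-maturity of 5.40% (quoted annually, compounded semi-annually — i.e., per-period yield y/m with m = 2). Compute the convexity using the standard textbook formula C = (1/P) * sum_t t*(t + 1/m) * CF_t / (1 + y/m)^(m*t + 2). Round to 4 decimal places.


Coupon per period c = face * coupon_rate / m = 1.750000
Periods per year m = 2; per-period yield y/m = 0.027000
Number of cashflows N = 20
Cashflows (t years, CF_t, discount factor 1/(1+y/m)^(m*t), PV):
  t = 0.5000: CF_t = 1.750000, DF = 0.973710, PV = 1.703992
  t = 1.0000: CF_t = 1.750000, DF = 0.948111, PV = 1.659194
  t = 1.5000: CF_t = 1.750000, DF = 0.923185, PV = 1.615573
  t = 2.0000: CF_t = 1.750000, DF = 0.898914, PV = 1.573100
  t = 2.5000: CF_t = 1.750000, DF = 0.875282, PV = 1.531743
  t = 3.0000: CF_t = 1.750000, DF = 0.852270, PV = 1.491473
  t = 3.5000: CF_t = 1.750000, DF = 0.829864, PV = 1.452262
  t = 4.0000: CF_t = 1.750000, DF = 0.808047, PV = 1.414082
  t = 4.5000: CF_t = 1.750000, DF = 0.786803, PV = 1.376905
  t = 5.0000: CF_t = 1.750000, DF = 0.766118, PV = 1.340706
  t = 5.5000: CF_t = 1.750000, DF = 0.745976, PV = 1.305459
  t = 6.0000: CF_t = 1.750000, DF = 0.726365, PV = 1.271138
  t = 6.5000: CF_t = 1.750000, DF = 0.707268, PV = 1.237720
  t = 7.0000: CF_t = 1.750000, DF = 0.688674, PV = 1.205180
  t = 7.5000: CF_t = 1.750000, DF = 0.670569, PV = 1.173495
  t = 8.0000: CF_t = 1.750000, DF = 0.652939, PV = 1.142644
  t = 8.5000: CF_t = 1.750000, DF = 0.635774, PV = 1.112604
  t = 9.0000: CF_t = 1.750000, DF = 0.619059, PV = 1.083353
  t = 9.5000: CF_t = 1.750000, DF = 0.602784, PV = 1.054872
  t = 10.0000: CF_t = 101.750000, DF = 0.586937, PV = 59.720790
Price P = sum_t PV_t = 85.466285
Convexity numerator sum_t t*(t + 1/m) * CF_t / (1+y/m)^(m*t + 2):
  t = 0.5000: term = 0.807787
  t = 1.0000: term = 2.359650
  t = 1.5000: term = 4.595228
  t = 2.0000: term = 7.457365
  t = 2.5000: term = 10.891964
  t = 3.0000: term = 14.847858
  t = 3.5000: term = 19.276674
  t = 4.0000: term = 24.132711
  t = 4.5000: term = 29.372823
  t = 5.0000: term = 34.956297
  t = 5.5000: term = 40.844748
  t = 6.0000: term = 47.002012
  t = 6.5000: term = 53.394041
  t = 7.0000: term = 59.988811
  t = 7.5000: term = 66.756223
  t = 8.0000: term = 73.668016
  t = 8.5000: term = 80.697681
  t = 9.0000: term = 87.820376
  t = 9.5000: term = 95.012848
  t = 10.0000: term = 5945.302516
Convexity = (1/P) * sum = 6699.185629 / 85.466285 = 78.383957

Answer: Convexity = 78.3840


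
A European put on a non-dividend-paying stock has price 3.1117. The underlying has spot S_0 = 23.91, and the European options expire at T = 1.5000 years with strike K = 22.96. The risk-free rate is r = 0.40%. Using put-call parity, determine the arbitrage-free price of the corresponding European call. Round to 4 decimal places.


Answer: Call price = 4.1990

Derivation:
Put-call parity: C - P = S_0 * exp(-qT) - K * exp(-rT).
S_0 * exp(-qT) = 23.9100 * 1.00000000 = 23.91000000
K * exp(-rT) = 22.9600 * 0.99401796 = 22.82265245
C = P + S*exp(-qT) - K*exp(-rT)
C = 3.1117 + 23.91000000 - 22.82265245 = 4.1990


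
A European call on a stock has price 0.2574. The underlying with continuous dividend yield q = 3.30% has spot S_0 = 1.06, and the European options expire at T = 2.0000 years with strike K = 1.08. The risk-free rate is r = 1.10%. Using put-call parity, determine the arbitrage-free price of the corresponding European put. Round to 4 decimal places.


Put-call parity: C - P = S_0 * exp(-qT) - K * exp(-rT).
S_0 * exp(-qT) = 1.0600 * 0.93613086 = 0.99229872
K * exp(-rT) = 1.0800 * 0.97824024 = 1.05649945
P = C - S*exp(-qT) + K*exp(-rT)
P = 0.2574 - 0.99229872 + 1.05649945 = 0.3216

Answer: Put price = 0.3216


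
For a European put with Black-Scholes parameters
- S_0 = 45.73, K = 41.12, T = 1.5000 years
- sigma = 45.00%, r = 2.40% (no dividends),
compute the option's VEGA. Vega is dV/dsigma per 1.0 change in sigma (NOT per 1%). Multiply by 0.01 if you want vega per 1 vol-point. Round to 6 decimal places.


d1 = 0.5336892304; d2 = -0.0174459617
phi(d1) = 0.3459881924; exp(-qT) = 1.0000000000; exp(-rT) = 0.9646402935
Vega = S * exp(-qT) * phi(d1) * sqrt(T) = 45.7300 * 1.0000000000 * 0.3459881924 * 1.2247448714 = 19.377962

Answer: Vega = 19.377962


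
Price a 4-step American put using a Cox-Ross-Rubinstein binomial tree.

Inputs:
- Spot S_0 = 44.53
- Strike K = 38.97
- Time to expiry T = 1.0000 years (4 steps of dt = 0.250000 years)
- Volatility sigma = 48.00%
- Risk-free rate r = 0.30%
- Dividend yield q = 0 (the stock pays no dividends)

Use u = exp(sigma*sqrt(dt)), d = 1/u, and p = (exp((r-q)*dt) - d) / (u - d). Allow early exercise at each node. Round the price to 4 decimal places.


dt = T/N = 0.250000
u = exp(sigma*sqrt(dt)) = 1.271249; d = 1/u = 0.786628
p = (exp((r-q)*dt) - d) / (u - d) = 0.441835
Discount per step: exp(-r*dt) = 0.999250
Stock lattice S(k, i) with i counting down-moves:
  k=0: S(0,0) = 44.5300
  k=1: S(1,0) = 56.6087; S(1,1) = 35.0285
  k=2: S(2,0) = 71.9638; S(2,1) = 44.5300; S(2,2) = 27.5544
  k=3: S(3,0) = 91.4839; S(3,1) = 56.6087; S(3,2) = 35.0285; S(3,3) = 21.6751
  k=4: S(4,0) = 116.2988; S(4,1) = 71.9638; S(4,2) = 44.5300; S(4,3) = 27.5544; S(4,4) = 17.0502
Terminal payoffs V(N, i) = max(K - S_T, 0):
  V(4,0) = 0.000000; V(4,1) = 0.000000; V(4,2) = 0.000000; V(4,3) = 11.415576; V(4,4) = 21.919780
Backward induction: V(k, i) = exp(-r*dt) * [p * V(k+1, i) + (1-p) * V(k+1, i+1)]; then take max(V_cont, immediate exercise) for American.
  V(3,0) = exp(-r*dt) * [p*0.000000 + (1-p)*0.000000] = 0.000000; exercise = 0.000000; V(3,0) = max -> 0.000000
  V(3,1) = exp(-r*dt) * [p*0.000000 + (1-p)*0.000000] = 0.000000; exercise = 0.000000; V(3,1) = max -> 0.000000
  V(3,2) = exp(-r*dt) * [p*0.000000 + (1-p)*11.415576] = 6.367003; exercise = 3.941461; V(3,2) = max -> 6.367003
  V(3,3) = exp(-r*dt) * [p*11.415576 + (1-p)*21.919780] = 17.265705; exercise = 17.294922; V(3,3) = max -> 17.294922
  V(2,0) = exp(-r*dt) * [p*0.000000 + (1-p)*0.000000] = 0.000000; exercise = 0.000000; V(2,0) = max -> 0.000000
  V(2,1) = exp(-r*dt) * [p*0.000000 + (1-p)*6.367003] = 3.551177; exercise = 0.000000; V(2,1) = max -> 3.551177
  V(2,2) = exp(-r*dt) * [p*6.367003 + (1-p)*17.294922] = 12.457244; exercise = 11.415576; V(2,2) = max -> 12.457244
  V(1,0) = exp(-r*dt) * [p*0.000000 + (1-p)*3.551177] = 1.980658; exercise = 0.000000; V(1,0) = max -> 1.980658
  V(1,1) = exp(-r*dt) * [p*3.551177 + (1-p)*12.457244] = 8.515847; exercise = 3.941461; V(1,1) = max -> 8.515847
  V(0,0) = exp(-r*dt) * [p*1.980658 + (1-p)*8.515847] = 5.624155; exercise = 0.000000; V(0,0) = max -> 5.624155

Answer: Price = V(0,0) = 5.6242


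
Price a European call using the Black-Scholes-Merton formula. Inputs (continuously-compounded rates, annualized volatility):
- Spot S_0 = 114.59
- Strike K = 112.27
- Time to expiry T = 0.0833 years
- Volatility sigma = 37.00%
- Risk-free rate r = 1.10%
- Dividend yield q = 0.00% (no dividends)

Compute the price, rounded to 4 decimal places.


d1 = (ln(S/K) + (r - q + 0.5*sigma^2) * T) / (sigma * sqrt(T)) = 0.25351098
d2 = d1 - sigma * sqrt(T) = 0.14672254
exp(-rT) = 0.99908412; exp(-qT) = 1.00000000
C = S_0 * exp(-qT) * N(d1) - K * exp(-rT) * N(d2)
N(d1) = 0.60006331; N(d2) = 0.55832449
C = 114.5900 * 1.00000000 * 0.60006331 - 112.2700 * 0.99908412 * 0.55832449 = 6.1356

Answer: Price = 6.1356


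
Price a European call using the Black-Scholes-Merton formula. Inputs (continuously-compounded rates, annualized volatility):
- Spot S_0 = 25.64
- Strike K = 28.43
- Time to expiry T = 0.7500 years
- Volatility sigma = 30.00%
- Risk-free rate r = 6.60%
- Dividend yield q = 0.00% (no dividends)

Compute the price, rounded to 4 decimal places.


d1 = (ln(S/K) + (r - q + 0.5*sigma^2) * T) / (sigma * sqrt(T)) = -0.07713898
d2 = d1 - sigma * sqrt(T) = -0.33694660
exp(-rT) = 0.95170516; exp(-qT) = 1.00000000
C = S_0 * exp(-qT) * N(d1) - K * exp(-rT) * N(d2)
N(d1) = 0.46925649; N(d2) = 0.36807858
C = 25.6400 * 1.00000000 * 0.46925649 - 28.4300 * 0.95170516 * 0.36807858 = 2.0726

Answer: Price = 2.0726


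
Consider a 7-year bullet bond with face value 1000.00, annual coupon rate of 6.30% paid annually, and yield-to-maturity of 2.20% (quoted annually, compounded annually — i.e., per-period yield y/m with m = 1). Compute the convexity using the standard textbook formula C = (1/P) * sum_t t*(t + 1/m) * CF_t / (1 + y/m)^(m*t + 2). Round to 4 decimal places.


Coupon per period c = face * coupon_rate / m = 63.000000
Periods per year m = 1; per-period yield y/m = 0.022000
Number of cashflows N = 7
Cashflows (t years, CF_t, discount factor 1/(1+y/m)^(m*t), PV):
  t = 1.0000: CF_t = 63.000000, DF = 0.978474, PV = 61.643836
  t = 2.0000: CF_t = 63.000000, DF = 0.957411, PV = 60.316865
  t = 3.0000: CF_t = 63.000000, DF = 0.936801, PV = 59.018459
  t = 4.0000: CF_t = 63.000000, DF = 0.916635, PV = 57.748002
  t = 5.0000: CF_t = 63.000000, DF = 0.896903, PV = 56.504895
  t = 6.0000: CF_t = 63.000000, DF = 0.877596, PV = 55.288547
  t = 7.0000: CF_t = 1063.000000, DF = 0.858704, PV = 912.802864
Price P = sum_t PV_t = 1263.323466
Convexity numerator sum_t t*(t + 1/m) * CF_t / (1+y/m)^(m*t + 2):
  t = 1.0000: term = 118.036917
  t = 2.0000: term = 346.488015
  t = 3.0000: term = 678.058737
  t = 4.0000: term = 1105.770935
  t = 5.0000: term = 1622.951470
  t = 6.0000: term = 2223.221192
  t = 7.0000: term = 48939.917098
Convexity = (1/P) * sum = 55034.444363 / 1263.323466 = 43.563225

Answer: Convexity = 43.5632


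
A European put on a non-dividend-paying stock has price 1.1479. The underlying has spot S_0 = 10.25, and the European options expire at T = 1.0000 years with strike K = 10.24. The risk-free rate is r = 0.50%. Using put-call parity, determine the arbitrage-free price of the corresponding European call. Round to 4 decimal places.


Answer: Call price = 1.2090

Derivation:
Put-call parity: C - P = S_0 * exp(-qT) - K * exp(-rT).
S_0 * exp(-qT) = 10.2500 * 1.00000000 = 10.25000000
K * exp(-rT) = 10.2400 * 0.99501248 = 10.18892779
C = P + S*exp(-qT) - K*exp(-rT)
C = 1.1479 + 10.25000000 - 10.18892779 = 1.2090


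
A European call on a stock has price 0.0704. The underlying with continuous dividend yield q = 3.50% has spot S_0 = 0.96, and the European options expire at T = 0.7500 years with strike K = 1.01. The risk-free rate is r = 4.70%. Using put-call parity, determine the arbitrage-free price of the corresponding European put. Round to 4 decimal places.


Put-call parity: C - P = S_0 * exp(-qT) - K * exp(-rT).
S_0 * exp(-qT) = 0.9600 * 0.97409154 = 0.93512787
K * exp(-rT) = 1.0100 * 0.96536405 = 0.97501769
P = C - S*exp(-qT) + K*exp(-rT)
P = 0.0704 - 0.93512787 + 0.97501769 = 0.1103

Answer: Put price = 0.1103


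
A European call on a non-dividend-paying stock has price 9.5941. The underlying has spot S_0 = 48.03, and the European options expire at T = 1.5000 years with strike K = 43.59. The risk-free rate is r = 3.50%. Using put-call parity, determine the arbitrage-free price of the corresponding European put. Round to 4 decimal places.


Answer: Put price = 2.9247

Derivation:
Put-call parity: C - P = S_0 * exp(-qT) - K * exp(-rT).
S_0 * exp(-qT) = 48.0300 * 1.00000000 = 48.03000000
K * exp(-rT) = 43.5900 * 0.94885432 = 41.36055985
P = C - S*exp(-qT) + K*exp(-rT)
P = 9.5941 - 48.03000000 + 41.36055985 = 2.9247


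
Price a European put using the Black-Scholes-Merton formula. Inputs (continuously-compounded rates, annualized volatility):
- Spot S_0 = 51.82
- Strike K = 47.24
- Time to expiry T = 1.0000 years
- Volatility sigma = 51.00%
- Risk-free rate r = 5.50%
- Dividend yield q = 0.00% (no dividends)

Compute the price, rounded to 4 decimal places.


Answer: Price = 6.5549

Derivation:
d1 = (ln(S/K) + (r - q + 0.5*sigma^2) * T) / (sigma * sqrt(T)) = 0.54428467
d2 = d1 - sigma * sqrt(T) = 0.03428467
exp(-rT) = 0.94648515; exp(-qT) = 1.00000000
P = K * exp(-rT) * N(-d2) - S_0 * exp(-qT) * N(-d1)
N(-d1) = 0.29312280; N(-d2) = 0.48632507
P = 47.2400 * 0.94648515 * 0.48632507 - 51.8200 * 1.00000000 * 0.29312280 = 6.5549


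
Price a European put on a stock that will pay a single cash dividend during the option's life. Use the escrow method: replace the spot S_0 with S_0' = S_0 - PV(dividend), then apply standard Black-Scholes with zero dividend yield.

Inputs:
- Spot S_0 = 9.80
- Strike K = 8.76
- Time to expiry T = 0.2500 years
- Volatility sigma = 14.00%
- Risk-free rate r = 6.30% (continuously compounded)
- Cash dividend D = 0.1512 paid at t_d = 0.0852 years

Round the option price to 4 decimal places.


Answer: Price = 0.0146

Derivation:
PV(D) = D * exp(-r * t_d) = 0.1512 * 0.99464678 = 0.15039059
S_0' = S_0 - PV(D) = 9.8000 - 0.15039059 = 9.64960941
d1 = (ln(S_0'/K) + (r + sigma^2/2)*T) / (sigma*sqrt(T)) = 1.64173619
d2 = d1 - sigma*sqrt(T) = 1.57173619
exp(-rT) = 0.98437338
N(-d1) = 0.05032234; N(-d2) = 0.05800587
P = K * exp(-rT) * N(-d2) - S_0' * N(-d1) = 8.7600 * 0.98437338 * 0.05800587 - 9.64960941 * 0.05032234 = 0.0146


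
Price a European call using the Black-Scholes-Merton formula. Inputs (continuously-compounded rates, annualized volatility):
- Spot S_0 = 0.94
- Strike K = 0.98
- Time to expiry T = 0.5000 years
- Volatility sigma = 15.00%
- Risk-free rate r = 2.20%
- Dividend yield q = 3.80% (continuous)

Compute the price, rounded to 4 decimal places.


Answer: Price = 0.0208

Derivation:
d1 = (ln(S/K) + (r - q + 0.5*sigma^2) * T) / (sigma * sqrt(T)) = -0.41528566
d2 = d1 - sigma * sqrt(T) = -0.52135168
exp(-rT) = 0.98906028; exp(-qT) = 0.98117936
C = S_0 * exp(-qT) * N(d1) - K * exp(-rT) * N(d2)
N(d1) = 0.33896640; N(d2) = 0.30106090
C = 0.9400 * 0.98117936 * 0.33896640 - 0.9800 * 0.98906028 * 0.30106090 = 0.0208


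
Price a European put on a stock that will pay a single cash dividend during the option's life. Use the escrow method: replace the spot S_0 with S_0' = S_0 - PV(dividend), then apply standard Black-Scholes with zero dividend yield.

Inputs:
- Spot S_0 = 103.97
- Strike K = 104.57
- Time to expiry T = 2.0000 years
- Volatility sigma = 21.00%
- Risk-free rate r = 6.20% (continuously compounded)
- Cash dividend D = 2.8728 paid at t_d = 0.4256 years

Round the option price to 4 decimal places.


PV(D) = D * exp(-r * t_d) = 2.8728 * 0.97395790 = 2.79798626
S_0' = S_0 - PV(D) = 103.9700 - 2.79798626 = 101.17201374
d1 = (ln(S_0'/K) + (r + sigma^2/2)*T) / (sigma*sqrt(T)) = 0.45478910
d2 = d1 - sigma*sqrt(T) = 0.15780425
exp(-rT) = 0.88337984
N(-d1) = 0.32463049; N(-d2) = 0.43730553
P = K * exp(-rT) * N(-d2) - S_0' * N(-d1) = 104.5700 * 0.88337984 * 0.43730553 - 101.17201374 * 0.32463049 = 7.5526

Answer: Price = 7.5526


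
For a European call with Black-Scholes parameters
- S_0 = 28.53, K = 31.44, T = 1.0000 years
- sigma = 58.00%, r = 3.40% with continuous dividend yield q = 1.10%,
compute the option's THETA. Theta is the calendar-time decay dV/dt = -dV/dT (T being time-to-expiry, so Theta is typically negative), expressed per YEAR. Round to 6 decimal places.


Answer: Theta = -3.396040

Derivation:
d1 = 0.1621986167; d2 = -0.4178013833
phi(d1) = 0.3937288798; exp(-qT) = 0.9890602788; exp(-rT) = 0.9665715046
Theta = -S*exp(-qT)*phi(d1)*sigma/(2*sqrt(T)) - r*K*exp(-rT)*N(d2) + q*S*exp(-qT)*N(d1)
N(d1) = 0.5644252754; N(d2) = 0.3380461697; sqrt(T) = 1.0000000000
Term 1 = -28.5300 * 0.9890602788 * 0.3937288798 * 0.5800 / (2 * 1.0000000000) = -3.2219574557
Term 2 = -0.0340 * 31.4400 * 0.9665715046 * 0.3380461697 = -0.3492781849
Term 3 = 0.0110 * 28.5300 * 0.9890602788 * 0.5644252754 = 0.1751957922
Theta = -3.2219574557 + (-0.3492781849) + (0.1751957922) = -3.396040


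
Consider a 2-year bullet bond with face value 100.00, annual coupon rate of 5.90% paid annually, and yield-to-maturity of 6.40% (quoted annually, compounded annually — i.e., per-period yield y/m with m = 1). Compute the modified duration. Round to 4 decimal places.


Coupon per period c = face * coupon_rate / m = 5.900000
Periods per year m = 1; per-period yield y/m = 0.064000
Number of cashflows N = 2
Cashflows (t years, CF_t, discount factor 1/(1+y/m)^(m*t), PV):
  t = 1.0000: CF_t = 5.900000, DF = 0.939850, PV = 5.545113
  t = 2.0000: CF_t = 105.900000, DF = 0.883317, PV = 93.543304
Price P = sum_t PV_t = 99.088417
First compute Macaulay numerator sum_t t * PV_t:
  t * PV_t at t = 1.0000: 5.545113
  t * PV_t at t = 2.0000: 187.086607
Macaulay duration D = 192.631720 / 99.088417 = 1.944039
Modified duration = D / (1 + y/m) = 1.944039 / (1 + 0.064000) = 1.827104

Answer: Modified duration = 1.8271


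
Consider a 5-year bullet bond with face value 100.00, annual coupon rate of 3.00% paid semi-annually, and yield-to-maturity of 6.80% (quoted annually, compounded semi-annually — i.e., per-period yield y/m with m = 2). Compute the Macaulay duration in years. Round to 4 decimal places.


Answer: Macaulay duration = 4.6441 years

Derivation:
Coupon per period c = face * coupon_rate / m = 1.500000
Periods per year m = 2; per-period yield y/m = 0.034000
Number of cashflows N = 10
Cashflows (t years, CF_t, discount factor 1/(1+y/m)^(m*t), PV):
  t = 0.5000: CF_t = 1.500000, DF = 0.967118, PV = 1.450677
  t = 1.0000: CF_t = 1.500000, DF = 0.935317, PV = 1.402976
  t = 1.5000: CF_t = 1.500000, DF = 0.904562, PV = 1.356843
  t = 2.0000: CF_t = 1.500000, DF = 0.874818, PV = 1.312227
  t = 2.5000: CF_t = 1.500000, DF = 0.846052, PV = 1.269079
  t = 3.0000: CF_t = 1.500000, DF = 0.818233, PV = 1.227349
  t = 3.5000: CF_t = 1.500000, DF = 0.791327, PV = 1.186991
  t = 4.0000: CF_t = 1.500000, DF = 0.765307, PV = 1.147961
  t = 4.5000: CF_t = 1.500000, DF = 0.740142, PV = 1.110213
  t = 5.0000: CF_t = 101.500000, DF = 0.715805, PV = 72.654188
Price P = sum_t PV_t = 84.118504
Macaulay numerator sum_t t * PV_t:
  t * PV_t at t = 0.5000: 0.725338
  t * PV_t at t = 1.0000: 1.402976
  t * PV_t at t = 1.5000: 2.035265
  t * PV_t at t = 2.0000: 2.624455
  t * PV_t at t = 2.5000: 3.172697
  t * PV_t at t = 3.0000: 3.682047
  t * PV_t at t = 3.5000: 4.154469
  t * PV_t at t = 4.0000: 4.591842
  t * PV_t at t = 4.5000: 4.995960
  t * PV_t at t = 5.0000: 363.270941
Macaulay duration D = (sum_t t * PV_t) / P = 390.655989 / 84.118504 = 4.644115


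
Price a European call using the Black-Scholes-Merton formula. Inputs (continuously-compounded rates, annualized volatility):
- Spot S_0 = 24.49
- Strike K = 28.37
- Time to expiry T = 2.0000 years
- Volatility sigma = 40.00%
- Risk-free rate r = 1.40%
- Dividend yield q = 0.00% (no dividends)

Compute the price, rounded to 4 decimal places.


d1 = (ln(S/K) + (r - q + 0.5*sigma^2) * T) / (sigma * sqrt(T)) = 0.07235934
d2 = d1 - sigma * sqrt(T) = -0.49332609
exp(-rT) = 0.97238837; exp(-qT) = 1.00000000
C = S_0 * exp(-qT) * N(d1) - K * exp(-rT) * N(d2)
N(d1) = 0.52884203; N(d2) = 0.31089110
C = 24.4900 * 1.00000000 * 0.52884203 - 28.3700 * 0.97238837 * 0.31089110 = 4.3749

Answer: Price = 4.3749


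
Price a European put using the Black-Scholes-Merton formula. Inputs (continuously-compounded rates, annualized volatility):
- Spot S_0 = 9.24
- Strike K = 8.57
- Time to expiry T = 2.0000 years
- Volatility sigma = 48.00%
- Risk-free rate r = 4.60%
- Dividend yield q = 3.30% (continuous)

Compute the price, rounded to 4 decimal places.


d1 = (ln(S/K) + (r - q + 0.5*sigma^2) * T) / (sigma * sqrt(T)) = 0.48860217
d2 = d1 - sigma * sqrt(T) = -0.19022034
exp(-rT) = 0.91210515; exp(-qT) = 0.93613086
P = K * exp(-rT) * N(-d2) - S_0 * exp(-qT) * N(-d1)
N(-d1) = 0.31256169; N(-d2) = 0.57543176
P = 8.5700 * 0.91210515 * 0.57543176 - 9.2400 * 0.93613086 * 0.31256169 = 1.7944

Answer: Price = 1.7944


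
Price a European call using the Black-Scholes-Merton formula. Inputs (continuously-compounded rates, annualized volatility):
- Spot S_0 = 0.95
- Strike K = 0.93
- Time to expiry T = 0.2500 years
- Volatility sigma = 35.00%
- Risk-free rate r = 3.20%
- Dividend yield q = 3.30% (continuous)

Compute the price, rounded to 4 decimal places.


d1 = (ln(S/K) + (r - q + 0.5*sigma^2) * T) / (sigma * sqrt(T)) = 0.20765656
d2 = d1 - sigma * sqrt(T) = 0.03265656
exp(-rT) = 0.99203191; exp(-qT) = 0.99178394
C = S_0 * exp(-qT) * N(d1) - K * exp(-rT) * N(d2)
N(d1) = 0.58225143; N(d2) = 0.51302577
C = 0.9500 * 0.99178394 * 0.58225143 - 0.9300 * 0.99203191 * 0.51302577 = 0.0753

Answer: Price = 0.0753


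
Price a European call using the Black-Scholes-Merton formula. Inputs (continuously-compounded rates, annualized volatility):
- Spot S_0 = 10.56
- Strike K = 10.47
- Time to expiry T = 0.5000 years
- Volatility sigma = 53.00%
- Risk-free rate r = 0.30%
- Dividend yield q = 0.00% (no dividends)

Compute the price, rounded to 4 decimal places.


Answer: Price = 1.6152

Derivation:
d1 = (ln(S/K) + (r - q + 0.5*sigma^2) * T) / (sigma * sqrt(T)) = 0.21422468
d2 = d1 - sigma * sqrt(T) = -0.16054191
exp(-rT) = 0.99850112; exp(-qT) = 1.00000000
C = S_0 * exp(-qT) * N(d1) - K * exp(-rT) * N(d2)
N(d1) = 0.58481407; N(d2) = 0.43622710
C = 10.5600 * 1.00000000 * 0.58481407 - 10.4700 * 0.99850112 * 0.43622710 = 1.6152


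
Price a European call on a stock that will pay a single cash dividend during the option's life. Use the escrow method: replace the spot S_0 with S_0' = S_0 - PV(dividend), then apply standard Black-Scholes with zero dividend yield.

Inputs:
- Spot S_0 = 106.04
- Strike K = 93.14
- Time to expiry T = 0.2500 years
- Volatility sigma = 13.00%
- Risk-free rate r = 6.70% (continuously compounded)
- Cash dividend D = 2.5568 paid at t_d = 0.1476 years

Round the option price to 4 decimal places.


Answer: Price = 11.9888

Derivation:
PV(D) = D * exp(-r * t_d) = 2.5568 * 0.99015954 = 2.53163991
S_0' = S_0 - PV(D) = 106.0400 - 2.53163991 = 103.50836009
d1 = (ln(S_0'/K) + (r + sigma^2/2)*T) / (sigma*sqrt(T)) = 1.91401763
d2 = d1 - sigma*sqrt(T) = 1.84901763
exp(-rT) = 0.98338950
N(d1) = 0.97219105; N(d2) = 0.96777237
C = S_0' * N(d1) - K * exp(-rT) * N(d2) = 103.50836009 * 0.97219105 - 93.1400 * 0.98338950 * 0.96777237 = 11.9888


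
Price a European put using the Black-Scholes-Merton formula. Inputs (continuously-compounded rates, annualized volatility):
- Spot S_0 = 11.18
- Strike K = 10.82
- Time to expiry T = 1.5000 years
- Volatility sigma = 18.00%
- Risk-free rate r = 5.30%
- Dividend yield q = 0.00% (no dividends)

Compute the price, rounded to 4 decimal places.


Answer: Price = 0.4530

Derivation:
d1 = (ln(S/K) + (r - q + 0.5*sigma^2) * T) / (sigma * sqrt(T)) = 0.61931354
d2 = d1 - sigma * sqrt(T) = 0.39885946
exp(-rT) = 0.92357802; exp(-qT) = 1.00000000
P = K * exp(-rT) * N(-d2) - S_0 * exp(-qT) * N(-d1)
N(-d1) = 0.26785491; N(-d2) = 0.34499838
P = 10.8200 * 0.92357802 * 0.34499838 - 11.1800 * 1.00000000 * 0.26785491 = 0.4530


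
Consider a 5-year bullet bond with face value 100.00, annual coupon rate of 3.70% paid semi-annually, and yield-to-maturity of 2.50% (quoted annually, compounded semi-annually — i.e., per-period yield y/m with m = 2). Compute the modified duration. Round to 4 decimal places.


Answer: Modified duration = 4.5662

Derivation:
Coupon per period c = face * coupon_rate / m = 1.850000
Periods per year m = 2; per-period yield y/m = 0.012500
Number of cashflows N = 10
Cashflows (t years, CF_t, discount factor 1/(1+y/m)^(m*t), PV):
  t = 0.5000: CF_t = 1.850000, DF = 0.987654, PV = 1.827160
  t = 1.0000: CF_t = 1.850000, DF = 0.975461, PV = 1.804603
  t = 1.5000: CF_t = 1.850000, DF = 0.963418, PV = 1.782324
  t = 2.0000: CF_t = 1.850000, DF = 0.951524, PV = 1.760320
  t = 2.5000: CF_t = 1.850000, DF = 0.939777, PV = 1.738588
  t = 3.0000: CF_t = 1.850000, DF = 0.928175, PV = 1.717124
  t = 3.5000: CF_t = 1.850000, DF = 0.916716, PV = 1.695924
  t = 4.0000: CF_t = 1.850000, DF = 0.905398, PV = 1.674987
  t = 4.5000: CF_t = 1.850000, DF = 0.894221, PV = 1.654308
  t = 5.0000: CF_t = 101.850000, DF = 0.883181, PV = 89.951977
Price P = sum_t PV_t = 105.607316
First compute Macaulay numerator sum_t t * PV_t:
  t * PV_t at t = 0.5000: 0.913580
  t * PV_t at t = 1.0000: 1.804603
  t * PV_t at t = 1.5000: 2.673486
  t * PV_t at t = 2.0000: 3.520640
  t * PV_t at t = 2.5000: 4.346469
  t * PV_t at t = 3.0000: 5.151371
  t * PV_t at t = 3.5000: 5.935736
  t * PV_t at t = 4.0000: 6.699949
  t * PV_t at t = 4.5000: 7.444387
  t * PV_t at t = 5.0000: 449.759887
Macaulay duration D = 488.250106 / 105.607316 = 4.623260
Modified duration = D / (1 + y/m) = 4.623260 / (1 + 0.012500) = 4.566183


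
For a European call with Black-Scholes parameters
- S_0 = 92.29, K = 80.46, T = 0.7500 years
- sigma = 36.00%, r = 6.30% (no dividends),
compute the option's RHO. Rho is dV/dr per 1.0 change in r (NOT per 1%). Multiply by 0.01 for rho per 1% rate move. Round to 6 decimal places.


Answer: Rho = 38.476486

Derivation:
d1 = 0.7474300463; d2 = 0.4356609009
phi(d1) = 0.3017174275; exp(-qT) = 1.0000000000; exp(-rT) = 0.9538489056
N(d2) = 0.6684586112
Rho = K*T*exp(-rT)*N(d2) = 80.4600 * 0.7500 * 0.9538489056 * 0.6684586112 = 38.476486


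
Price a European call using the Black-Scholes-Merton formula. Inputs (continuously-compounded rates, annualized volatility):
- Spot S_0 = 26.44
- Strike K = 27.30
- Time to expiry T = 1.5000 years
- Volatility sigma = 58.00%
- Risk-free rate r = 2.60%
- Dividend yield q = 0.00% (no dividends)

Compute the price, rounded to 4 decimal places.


d1 = (ln(S/K) + (r - q + 0.5*sigma^2) * T) / (sigma * sqrt(T)) = 0.36501805
d2 = d1 - sigma * sqrt(T) = -0.34533397
exp(-rT) = 0.96175071; exp(-qT) = 1.00000000
C = S_0 * exp(-qT) * N(d1) - K * exp(-rT) * N(d2)
N(d1) = 0.64245103; N(d2) = 0.36492165
C = 26.4400 * 1.00000000 * 0.64245103 - 27.3000 * 0.96175071 * 0.36492165 = 7.4051

Answer: Price = 7.4051


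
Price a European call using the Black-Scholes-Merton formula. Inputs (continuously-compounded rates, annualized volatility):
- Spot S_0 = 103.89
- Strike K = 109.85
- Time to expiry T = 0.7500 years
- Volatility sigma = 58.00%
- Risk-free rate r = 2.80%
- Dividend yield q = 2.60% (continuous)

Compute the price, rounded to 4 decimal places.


d1 = (ln(S/K) + (r - q + 0.5*sigma^2) * T) / (sigma * sqrt(T)) = 0.14307705
d2 = d1 - sigma * sqrt(T) = -0.35921769
exp(-rT) = 0.97921896; exp(-qT) = 0.98068890
C = S_0 * exp(-qT) * N(d1) - K * exp(-rT) * N(d2)
N(d1) = 0.55688533; N(d2) = 0.35971612
C = 103.8900 * 0.98068890 * 0.55688533 - 109.8500 * 0.97921896 * 0.35971612 = 18.0439

Answer: Price = 18.0439


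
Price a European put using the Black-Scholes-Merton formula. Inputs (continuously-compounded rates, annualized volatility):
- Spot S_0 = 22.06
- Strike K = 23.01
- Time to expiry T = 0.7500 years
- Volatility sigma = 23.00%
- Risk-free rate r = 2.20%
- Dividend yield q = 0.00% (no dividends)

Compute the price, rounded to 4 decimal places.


d1 = (ln(S/K) + (r - q + 0.5*sigma^2) * T) / (sigma * sqrt(T)) = -0.02924601
d2 = d1 - sigma * sqrt(T) = -0.22843185
exp(-rT) = 0.98363538; exp(-qT) = 1.00000000
P = K * exp(-rT) * N(-d2) - S_0 * exp(-qT) * N(-d1)
N(-d1) = 0.51166581; N(-d2) = 0.59034473
P = 23.0100 * 0.98363538 * 0.59034473 - 22.0600 * 1.00000000 * 0.51166581 = 2.0742

Answer: Price = 2.0742


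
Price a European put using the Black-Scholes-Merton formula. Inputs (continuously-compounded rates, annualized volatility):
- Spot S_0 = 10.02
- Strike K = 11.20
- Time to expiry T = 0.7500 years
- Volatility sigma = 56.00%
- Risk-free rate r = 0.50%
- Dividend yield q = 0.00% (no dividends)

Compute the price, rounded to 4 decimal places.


d1 = (ln(S/K) + (r - q + 0.5*sigma^2) * T) / (sigma * sqrt(T)) = 0.02065948
d2 = d1 - sigma * sqrt(T) = -0.46431474
exp(-rT) = 0.99625702; exp(-qT) = 1.00000000
P = K * exp(-rT) * N(-d2) - S_0 * exp(-qT) * N(-d1)
N(-d1) = 0.49175864; N(-d2) = 0.67878887
P = 11.2000 * 0.99625702 * 0.67878887 - 10.0200 * 1.00000000 * 0.49175864 = 2.6466

Answer: Price = 2.6466


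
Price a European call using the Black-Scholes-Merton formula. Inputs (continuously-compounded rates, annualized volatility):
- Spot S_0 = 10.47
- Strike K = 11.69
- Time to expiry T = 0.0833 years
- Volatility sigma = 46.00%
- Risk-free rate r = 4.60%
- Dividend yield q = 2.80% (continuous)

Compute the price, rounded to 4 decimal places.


Answer: Price = 0.1700

Derivation:
d1 = (ln(S/K) + (r - q + 0.5*sigma^2) * T) / (sigma * sqrt(T)) = -0.75251732
d2 = d1 - sigma * sqrt(T) = -0.88528132
exp(-rT) = 0.99617553; exp(-qT) = 0.99767032
C = S_0 * exp(-qT) * N(d1) - K * exp(-rT) * N(d2)
N(d1) = 0.22587001; N(d2) = 0.18800246
C = 10.4700 * 0.99767032 * 0.22587001 - 11.6900 * 0.99617553 * 0.18800246 = 0.1700


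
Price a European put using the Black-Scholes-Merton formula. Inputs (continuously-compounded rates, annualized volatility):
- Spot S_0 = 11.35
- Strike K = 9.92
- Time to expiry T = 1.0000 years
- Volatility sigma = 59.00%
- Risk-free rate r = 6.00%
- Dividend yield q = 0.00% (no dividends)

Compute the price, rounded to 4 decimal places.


d1 = (ln(S/K) + (r - q + 0.5*sigma^2) * T) / (sigma * sqrt(T)) = 0.62494038
d2 = d1 - sigma * sqrt(T) = 0.03494038
exp(-rT) = 0.94176453; exp(-qT) = 1.00000000
P = K * exp(-rT) * N(-d2) - S_0 * exp(-qT) * N(-d1)
N(-d1) = 0.26600510; N(-d2) = 0.48606364
P = 9.9200 * 0.94176453 * 0.48606364 - 11.3500 * 1.00000000 * 0.26600510 = 1.5218

Answer: Price = 1.5218


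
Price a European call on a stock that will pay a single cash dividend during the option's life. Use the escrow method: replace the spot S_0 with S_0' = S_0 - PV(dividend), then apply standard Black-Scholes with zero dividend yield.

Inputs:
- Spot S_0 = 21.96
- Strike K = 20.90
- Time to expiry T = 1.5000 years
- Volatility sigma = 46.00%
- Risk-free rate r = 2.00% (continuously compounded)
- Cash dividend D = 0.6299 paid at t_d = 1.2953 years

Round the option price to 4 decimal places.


Answer: Price = 5.1675

Derivation:
PV(D) = D * exp(-r * t_d) = 0.6299 * 0.97442668 = 0.61379137
S_0' = S_0 - PV(D) = 21.9600 - 0.61379137 = 21.34620863
d1 = (ln(S_0'/K) + (r + sigma^2/2)*T) / (sigma*sqrt(T)) = 0.37243779
d2 = d1 - sigma*sqrt(T) = -0.19094485
exp(-rT) = 0.97044553
N(d1) = 0.64521654; N(d2) = 0.42428440
C = S_0' * N(d1) - K * exp(-rT) * N(d2) = 21.34620863 * 0.64521654 - 20.9000 * 0.97044553 * 0.42428440 = 5.1675


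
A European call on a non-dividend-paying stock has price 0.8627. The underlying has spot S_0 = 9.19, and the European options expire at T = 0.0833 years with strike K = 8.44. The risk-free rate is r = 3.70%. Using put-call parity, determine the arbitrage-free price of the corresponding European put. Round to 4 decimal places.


Answer: Put price = 0.0867

Derivation:
Put-call parity: C - P = S_0 * exp(-qT) - K * exp(-rT).
S_0 * exp(-qT) = 9.1900 * 1.00000000 = 9.19000000
K * exp(-rT) = 8.4400 * 0.99692264 = 8.41402712
P = C - S*exp(-qT) + K*exp(-rT)
P = 0.8627 - 9.19000000 + 8.41402712 = 0.0867


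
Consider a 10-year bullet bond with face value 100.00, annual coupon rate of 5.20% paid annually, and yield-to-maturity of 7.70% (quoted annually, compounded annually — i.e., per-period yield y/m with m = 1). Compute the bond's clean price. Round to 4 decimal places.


Coupon per period c = face * coupon_rate / m = 5.200000
Periods per year m = 1; per-period yield y/m = 0.077000
Number of cashflows N = 10
Cashflows (t years, CF_t, discount factor 1/(1+y/m)^(m*t), PV):
  t = 1.0000: CF_t = 5.200000, DF = 0.928505, PV = 4.828227
  t = 2.0000: CF_t = 5.200000, DF = 0.862122, PV = 4.483033
  t = 3.0000: CF_t = 5.200000, DF = 0.800484, PV = 4.162519
  t = 4.0000: CF_t = 5.200000, DF = 0.743254, PV = 3.864920
  t = 5.0000: CF_t = 5.200000, DF = 0.690115, PV = 3.588598
  t = 6.0000: CF_t = 5.200000, DF = 0.640775, PV = 3.332032
  t = 7.0000: CF_t = 5.200000, DF = 0.594963, PV = 3.093808
  t = 8.0000: CF_t = 5.200000, DF = 0.552426, PV = 2.872617
  t = 9.0000: CF_t = 5.200000, DF = 0.512931, PV = 2.667239
  t = 10.0000: CF_t = 105.200000, DF = 0.476259, PV = 50.102420
Price P = sum_t PV_t = 82.995414

Answer: Price = 82.9954


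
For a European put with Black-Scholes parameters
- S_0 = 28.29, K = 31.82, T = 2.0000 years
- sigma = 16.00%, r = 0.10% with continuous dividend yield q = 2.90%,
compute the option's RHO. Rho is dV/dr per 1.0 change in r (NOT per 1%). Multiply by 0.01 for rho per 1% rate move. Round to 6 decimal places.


d1 = -0.6540147186; d2 = -0.8802888885
phi(d1) = 0.3221280443; exp(-qT) = 0.9436499474; exp(-rT) = 0.9980019987
N(-d2) = 0.8106485848
Rho = -K*T*exp(-rT)*N(-d2) = -31.8200 * 2.0000 * 0.9980019987 * 0.8106485848 = -51.486600

Answer: Rho = -51.486600


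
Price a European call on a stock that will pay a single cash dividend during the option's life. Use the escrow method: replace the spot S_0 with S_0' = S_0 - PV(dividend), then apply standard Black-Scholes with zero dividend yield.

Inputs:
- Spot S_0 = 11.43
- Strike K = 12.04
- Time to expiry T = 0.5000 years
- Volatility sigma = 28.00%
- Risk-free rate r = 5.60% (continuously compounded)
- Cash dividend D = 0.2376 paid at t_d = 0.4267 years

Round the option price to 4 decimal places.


PV(D) = D * exp(-r * t_d) = 0.2376 * 0.97638803 = 0.23198980
S_0' = S_0 - PV(D) = 11.4300 - 0.23198980 = 11.19801020
d1 = (ln(S_0'/K) + (r + sigma^2/2)*T) / (sigma*sqrt(T)) = -0.12575560
d2 = d1 - sigma*sqrt(T) = -0.32374549
exp(-rT) = 0.97238837
N(d1) = 0.44996270; N(d2) = 0.37306536
C = S_0' * N(d1) - K * exp(-rT) * N(d2) = 11.19801020 * 0.44996270 - 12.0400 * 0.97238837 * 0.37306536 = 0.6710

Answer: Price = 0.6710
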